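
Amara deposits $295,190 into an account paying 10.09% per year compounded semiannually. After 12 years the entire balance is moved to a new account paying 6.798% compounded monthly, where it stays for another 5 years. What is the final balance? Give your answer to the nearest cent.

After 12 years at 10.09%: 295,190 × 3.258436408092 ≈ 961,857.8433.
Then 5 years at 6.798%: 961,857.8433 × 1.403460333581 ≈ 1,349,929.3296.

$1,349,929.33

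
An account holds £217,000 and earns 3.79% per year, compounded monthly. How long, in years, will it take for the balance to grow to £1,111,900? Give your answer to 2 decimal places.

(1 + 0.00315833)^(12t) = 1,111,900/217,000 = 5.124.
12t·ln(1 + 0.00315833) = ln(5.124); 12t = 1.6339/0.00315336 ≈ 518.1553.
t ≈ 43.1796 years.

43.18 years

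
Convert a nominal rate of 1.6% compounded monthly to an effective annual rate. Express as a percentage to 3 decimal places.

1.612%

One year is 12 periods at 0.00133333 each: (1 + 0.00133333)^12 ≈ 1.016118.
EAR = 1.016118 − 1 ≈ 1.61179%.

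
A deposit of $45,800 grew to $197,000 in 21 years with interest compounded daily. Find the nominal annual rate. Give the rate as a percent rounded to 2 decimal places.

The 7665-period growth factor is 197,000/45,800 = 4.30131.
r/365 = 4.30131^(1/7665) − 1 ≈ 0.000190353, so r ≈ 365·0.000190353 = 6.94790%.

6.95%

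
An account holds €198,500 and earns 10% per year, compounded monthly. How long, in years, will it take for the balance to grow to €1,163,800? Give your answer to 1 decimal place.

17.8 years

(1 + 0.00833333)^(12t) = 1,163,800/198,500 = 5.863.
12t·ln(1 + 0.00833333) = ln(5.863); 12t = 1.7687/0.0082988 ≈ 213.1219.
t ≈ 17.7602 years.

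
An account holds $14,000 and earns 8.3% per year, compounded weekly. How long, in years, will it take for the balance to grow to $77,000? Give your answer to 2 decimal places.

We need (1 + 0.00159615)^(52t) = 5.5, so 52t = ln 5.5 / ln 1.001596 ≈ 1068.8871.
t ≈ 1068.8871/52 = 20.5555 years.

20.56 years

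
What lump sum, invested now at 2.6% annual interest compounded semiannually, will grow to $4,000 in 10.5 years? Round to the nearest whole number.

$3,050

Growth factor = (1 + 0.013)^21 ≈ 1.311590772.
P = 4,000/1.311590772 ≈ 3,049.7317.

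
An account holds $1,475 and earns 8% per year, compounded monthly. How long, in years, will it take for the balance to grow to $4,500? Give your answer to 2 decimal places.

(1 + 0.00666667)^(12t) = 4,500/1,475 = 3.0508.
12t·ln(1 + 0.00666667) = ln(3.0508); 12t = 1.1154/0.00664454 ≈ 167.8700.
t ≈ 13.9892 years.

13.99 years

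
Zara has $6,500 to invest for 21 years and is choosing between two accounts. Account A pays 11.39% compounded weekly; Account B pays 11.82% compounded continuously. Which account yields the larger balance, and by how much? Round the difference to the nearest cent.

Account A growth factor: (1 + 0.1139/52)^1092 ≈ 10.90568517; balance ≈ 70,886.9536.
Account B growth factor: e^(0.1182·21) = e^2.4822 ≈ 11.967564119; balance ≈ 77,789.1668.
Account B is larger by 6,902.2132.

Account B, by $6,902.21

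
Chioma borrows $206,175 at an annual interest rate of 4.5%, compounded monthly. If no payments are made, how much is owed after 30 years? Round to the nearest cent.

$793,299.15

Growth factor = (1 + 0.00375)^360 ≈ 3.84769804996.
A ≈ 206,175 × 3.84769804996 ≈ 793,299.1455.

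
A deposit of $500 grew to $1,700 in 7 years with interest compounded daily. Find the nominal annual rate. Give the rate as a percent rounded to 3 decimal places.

The 2555-period growth factor is 1,700/500 = 3.4.
r/365 = 3.4^(1/2555) − 1 ≈ 0.000479087, so r ≈ 365·0.000479087 = 17.48669%.

17.487%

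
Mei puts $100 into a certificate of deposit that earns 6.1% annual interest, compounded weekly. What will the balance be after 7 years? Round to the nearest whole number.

Periodic rate = 6.1%/52 = 0.00117308; periods = 52·7 = 364.
A = 100·(1 + 0.061/52)^364 ≈ 100·1.53226915 ≈ 153.2269.

$153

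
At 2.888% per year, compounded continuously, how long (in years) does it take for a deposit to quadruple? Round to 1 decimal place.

48.0 years

e^(0.02888t) = 4, so 0.02888t = ln 4 ≈ 1.3863.
t ≈ 1.3863/0.02888 ≈ 48.0019.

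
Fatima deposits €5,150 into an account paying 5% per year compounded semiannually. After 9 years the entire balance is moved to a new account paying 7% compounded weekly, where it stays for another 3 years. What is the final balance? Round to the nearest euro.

After 9 years at 5%: 5,150 × 1.559658718 ≈ 8,032.2424.
Then 3 years at 7%: 8,032.2424 × 1.233503853 ≈ 9,907.8019.

€9,908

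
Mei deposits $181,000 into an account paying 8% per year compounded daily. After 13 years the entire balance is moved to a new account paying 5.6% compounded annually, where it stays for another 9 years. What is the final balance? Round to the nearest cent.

$836,123.85

Phase 1: 181,000·(1 + 0.08/365)^4745 ≈ 512,029.9274.
Phase 2: 512,029.9274·(1 + 0.056)^9 ≈ 836,123.8457.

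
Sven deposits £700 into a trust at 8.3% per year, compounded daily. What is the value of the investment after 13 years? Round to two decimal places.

Periodic rate = 8.3%/365 = 0.000227397; periods = 365·13 = 4745.
A = 700·(1 + 0.083/365)^4745 ≈ 700·2.941375526 ≈ 2,058.9629.

£2,058.96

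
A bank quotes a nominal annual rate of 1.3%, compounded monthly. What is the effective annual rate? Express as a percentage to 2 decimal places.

1.31%

One year is 12 periods at 0.00108333 each: (1 + 0.00108333)^12 ≈ 1.013078.
EAR = 1.013078 − 1 ≈ 1.30777%.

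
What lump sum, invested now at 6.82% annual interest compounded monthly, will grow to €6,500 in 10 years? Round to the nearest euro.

€3,293

Periodic rate = 6.82%/12 = 0.00568333; 120 periods.
P = 6,500/(1 + 0.0682/12)^120 ≈ 6,500/1.974014517 ≈ 3,292.7823.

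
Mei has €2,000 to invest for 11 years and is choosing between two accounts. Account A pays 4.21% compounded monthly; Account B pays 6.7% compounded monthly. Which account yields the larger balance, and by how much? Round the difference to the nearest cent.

Account B, by €995.35

A: (1 + 0.0421/12)^132 ≈ 1.587704941, so 2,000 × 1.587704941 ≈ 3,175.4099.
B: (1 + 0.067/12)^132 ≈ 2.085378071, so 2,000 × 2.085378071 ≈ 4,170.7561.
Difference ≈ 995.3463 in favor of B.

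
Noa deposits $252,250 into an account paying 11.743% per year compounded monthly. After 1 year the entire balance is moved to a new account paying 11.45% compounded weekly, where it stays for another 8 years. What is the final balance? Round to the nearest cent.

$707,878.74

After 1 years at 11.743%: 252,250 × 1.12396110408 ≈ 283,519.1885.
Then 8 years at 11.45%: 283,519.1885 × 2.49675776752 ≈ 707,878.7361.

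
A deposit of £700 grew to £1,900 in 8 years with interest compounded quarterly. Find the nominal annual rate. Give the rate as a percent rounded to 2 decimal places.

12.68%

The 32-period growth factor is 1,900/700 = 2.71429.
r/4 = 2.71429^(1/32) − 1 ≈ 0.031696, so r ≈ 4·0.031696 = 12.67839%.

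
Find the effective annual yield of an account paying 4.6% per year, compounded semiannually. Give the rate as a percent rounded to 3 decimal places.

EAR = (1 + 4.6%/2)^2 − 1 = (1 + 0.023)^2 − 1.
(1 + 0.023)^2 ≈ 1.046529, so EAR ≈ 4.65290%.

4.653%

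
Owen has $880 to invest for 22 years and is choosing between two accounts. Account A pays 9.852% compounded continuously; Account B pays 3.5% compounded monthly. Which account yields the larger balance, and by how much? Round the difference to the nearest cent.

Account A, by $5,789.12

Account A growth factor: e^(0.09852·22) = e^2.16744 ≈ 8.735891508; balance ≈ 7,687.5845.
Account B growth factor: (1 + 0.035/12)^264 ≈ 2.157347078; balance ≈ 1,898.4654.
Account A is larger by 5,789.1191.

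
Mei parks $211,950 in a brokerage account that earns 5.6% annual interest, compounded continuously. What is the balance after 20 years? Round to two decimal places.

$649,595.85

A = P·e^(rt) = 211,950·e^(0.056·20) = 211,950·e^1.12.
e^1.12 ≈ 3.06485420329, so A ≈ 649,595.8484.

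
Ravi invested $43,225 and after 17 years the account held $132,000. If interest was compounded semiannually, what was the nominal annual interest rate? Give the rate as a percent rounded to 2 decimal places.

6.68%

The 34-period growth factor is 132,000/43,225 = 3.05379.
r/2 = 3.05379^(1/34) − 1 ≈ 0.0333798, so r ≈ 2·0.0333798 = 6.67596%.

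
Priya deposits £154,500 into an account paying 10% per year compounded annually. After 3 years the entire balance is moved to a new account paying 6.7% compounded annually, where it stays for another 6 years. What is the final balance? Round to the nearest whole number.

Phase 1: 154,500·(1 + 0.1)^3 ≈ 205,639.5000.
Phase 2: 205,639.5000·(1 + 0.067)^6 ≈ 303,454.1322.

£303,454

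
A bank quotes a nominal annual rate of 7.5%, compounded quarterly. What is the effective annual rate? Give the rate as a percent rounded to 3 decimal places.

7.714%

EAR = (1 + 7.5%/4)^4 − 1 = (1 + 0.01875)^4 − 1.
(1 + 0.01875)^4 ≈ 1.077136, so EAR ≈ 7.71359%.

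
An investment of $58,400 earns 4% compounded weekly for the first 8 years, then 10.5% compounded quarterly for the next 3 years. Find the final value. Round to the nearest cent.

$109,741.70

After 8 years at 4%: 58,400 × 1.37695836898 ≈ 80,414.3687.
Then 3 years at 10.5%: 80,414.3687 × 1.36470267093 ≈ 109,741.7038.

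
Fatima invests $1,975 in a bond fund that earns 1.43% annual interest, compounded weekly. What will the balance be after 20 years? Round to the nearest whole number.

$2,629

Periodic rate = 1.43%/52 = 0.000275; periods = 52·20 = 1040.
A = 1,975·(1 + 0.000275)^1040 ≈ 1,975·1.331040121 ≈ 2,628.8042.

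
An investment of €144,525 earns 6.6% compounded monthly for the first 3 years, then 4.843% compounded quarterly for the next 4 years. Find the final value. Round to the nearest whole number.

Phase 1: 144,525·(1 + 0.0055)^36 ≈ 176,074.9913.
Phase 2: 176,074.9913·(1 + 0.0121075)^16 ≈ 213,463.6669.

€213,464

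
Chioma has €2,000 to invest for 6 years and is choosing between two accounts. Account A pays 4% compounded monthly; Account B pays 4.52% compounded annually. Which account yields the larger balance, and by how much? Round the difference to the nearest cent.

Account B, by €66.03

Account A growth factor: (1 + 0.04/12)^72 ≈ 1.270741879; balance ≈ 2,541.4838.
Account B growth factor: (1 + 0.0452)^6 ≈ 1.303756259; balance ≈ 2,607.5125.
Account B is larger by 66.0288.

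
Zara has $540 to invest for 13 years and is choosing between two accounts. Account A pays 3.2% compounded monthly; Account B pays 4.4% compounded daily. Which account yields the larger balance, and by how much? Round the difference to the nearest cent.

Account B, by $138.62

Account A growth factor: (1 + 0.032/12)^156 ≈ 1.51504678; balance ≈ 818.1253.
Account B growth factor: (1 + 0.044/365)^4745 ≈ 1.77174604; balance ≈ 956.7429.
Account B is larger by 138.6176.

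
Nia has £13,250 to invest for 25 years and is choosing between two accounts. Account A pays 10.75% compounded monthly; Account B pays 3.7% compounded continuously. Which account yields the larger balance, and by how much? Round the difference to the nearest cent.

Account A, by £158,976.52

A: (1 + 0.1075/12)^300 ≈ 14.5200964534, so 13,250 × 14.5200964534 ≈ 192,391.2780.
B: e^(0.037·25) = e^0.925 ≈ 2.5218682604, so 13,250 × 2.5218682604 ≈ 33,414.7544.
Difference ≈ 158,976.5236 in favor of A.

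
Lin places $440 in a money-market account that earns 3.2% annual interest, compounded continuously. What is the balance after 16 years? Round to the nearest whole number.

A = P·e^(rt) = 440·e^(0.032·16) = 440·e^0.512.
e^0.512 ≈ 1.66862511, so A ≈ 734.1950.

$734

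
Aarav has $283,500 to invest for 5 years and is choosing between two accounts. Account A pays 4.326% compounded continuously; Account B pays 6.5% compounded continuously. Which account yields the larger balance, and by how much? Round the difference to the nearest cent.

Account A growth factor: e^(0.04326·5) = e^0.2163 ≈ 1.24147476557; balance ≈ 351,958.0960.
Account B growth factor: e^(0.065·5) = e^0.325 ≈ 1.38403064598; balance ≈ 392,372.6881.
Account B is larger by 40,414.5921.

Account B, by $40,414.59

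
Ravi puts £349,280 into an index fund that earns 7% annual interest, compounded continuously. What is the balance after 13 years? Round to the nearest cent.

A = P·e^(rt) = 349,280·e^(0.07·13) = 349,280·e^0.91.
e^0.91 ≈ 2.48432253338, so A ≈ 867,724.1745.

£867,724.17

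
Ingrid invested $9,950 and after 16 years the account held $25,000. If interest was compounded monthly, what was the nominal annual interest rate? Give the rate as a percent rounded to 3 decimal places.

5.772%

(1 + r/12)^192 = 25,000/9,950 = 2.51256.
1 + r/12 = 2.51256^(1/192) ≈ 1.00481, so r/12 ≈ 0.00480999.
r ≈ 12·0.00480999 = 5.77198%.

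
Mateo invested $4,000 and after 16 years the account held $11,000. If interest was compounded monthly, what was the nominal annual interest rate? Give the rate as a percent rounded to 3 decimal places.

6.339%

The 192-period growth factor is 11,000/4,000 = 2.75.
r/12 = 2.75^(1/192) − 1 ≈ 0.00528266, so r ≈ 12·0.00528266 = 6.33919%.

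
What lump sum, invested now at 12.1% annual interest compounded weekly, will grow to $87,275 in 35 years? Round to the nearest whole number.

Growth factor = (1 + 0.121/52)^1820 ≈ 68.722755244.
P = 87,275/68.722755244 ≈ 1,269.9578.

$1,270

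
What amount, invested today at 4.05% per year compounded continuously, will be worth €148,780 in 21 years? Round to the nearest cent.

€63,559.01

P = A·e^(−rt) = 148,780·e^(−0.8505).
e^(−0.8505) ≈ 0.427201277901, so P ≈ 63,559.0061.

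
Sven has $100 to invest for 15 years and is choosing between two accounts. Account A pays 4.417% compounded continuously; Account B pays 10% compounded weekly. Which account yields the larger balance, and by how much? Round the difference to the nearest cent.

A: e^(0.04417·15) = e^0.66255 ≈ 1.93973235, so 100 × 1.93973235 ≈ 193.9732.
B: (1 + 0.1/52)^780 ≈ 4.47523802, so 100 × 4.47523802 ≈ 447.5238.
Difference ≈ 253.5506 in favor of B.

Account B, by $253.55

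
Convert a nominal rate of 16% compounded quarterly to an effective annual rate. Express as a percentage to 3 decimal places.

16.986%

EAR = (1 + 16%/4)^4 − 1 = (1 + 0.04)^4 − 1.
(1 + 0.04)^4 ≈ 1.169859, so EAR ≈ 16.98586%.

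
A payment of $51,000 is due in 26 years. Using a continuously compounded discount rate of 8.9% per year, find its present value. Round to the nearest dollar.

$5,042

P = A·e^(−rt) = 51,000·e^(−2.314).
e^(−2.314) ≈ 0.098864999586, so P ≈ 5,042.1150.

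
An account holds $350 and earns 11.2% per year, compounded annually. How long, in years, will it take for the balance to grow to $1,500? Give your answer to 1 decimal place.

13.7 years

We need (1 + 0.112)^t = 4.2857, so t = ln 4.2857 / ln 1.112 ≈ 13.7084.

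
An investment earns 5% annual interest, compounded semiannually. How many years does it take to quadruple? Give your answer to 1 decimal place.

(1 + 0.025)^(2t) = 4.
2t = ln 4 / ln(1 + 0.025) ≈ 1.3863/0.0246926 ≈ 56.1421.
t ≈ 28.0710.

28.1 years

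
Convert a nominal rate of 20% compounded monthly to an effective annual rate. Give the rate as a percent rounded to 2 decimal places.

21.94%

EAR = (1 + 20%/12)^12 − 1 = (1 + 0.0166667)^12 − 1.
(1 + 0.0166667)^12 ≈ 1.219391, so EAR ≈ 21.93911%.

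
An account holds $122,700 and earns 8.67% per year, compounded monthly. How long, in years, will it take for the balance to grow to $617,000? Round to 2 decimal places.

18.70 years

(1 + 0.007225)^(12t) = 617,000/122,700 = 5.0285.
12t·ln(1 + 0.007225) = ln(5.0285); 12t = 1.6151/0.00719902 ≈ 224.3535.
t ≈ 18.6961 years.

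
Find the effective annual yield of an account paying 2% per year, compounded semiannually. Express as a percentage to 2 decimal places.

One year is 2 periods at 0.01 each: (1 + 0.01)^2 ≈ 1.0201.
EAR = 1.0201 − 1 ≈ 2.01000%.

2.01%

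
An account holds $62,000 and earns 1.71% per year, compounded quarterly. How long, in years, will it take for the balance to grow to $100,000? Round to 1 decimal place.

We need (1 + 0.004275)^(4t) = 1.6129, so 4t = ln 1.6129 / ln 1.004275 ≈ 112.0601.
t ≈ 112.0601/4 = 28.0150 years.

28.0 years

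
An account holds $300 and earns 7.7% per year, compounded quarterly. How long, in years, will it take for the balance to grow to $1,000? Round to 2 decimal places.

15.79 years

We need (1 + 0.01925)^(4t) = 3.3333, so 4t = ln 3.3333 / ln 1.01925 ≈ 63.1441.
t ≈ 63.1441/4 = 15.7860 years.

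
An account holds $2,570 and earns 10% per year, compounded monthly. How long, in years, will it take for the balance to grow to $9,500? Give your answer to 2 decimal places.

(1 + 0.00833333)^(12t) = 9,500/2,570 = 3.6965.
12t·ln(1 + 0.00833333) = ln(3.6965); 12t = 1.3074/0.0082988 ≈ 157.5391.
t ≈ 13.1283 years.

13.13 years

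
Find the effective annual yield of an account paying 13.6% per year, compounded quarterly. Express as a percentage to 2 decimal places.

One year is 4 periods at 0.034 each: (1 + 0.034)^4 ≈ 1.143095.
EAR = 1.143095 − 1 ≈ 14.30946%.

14.31%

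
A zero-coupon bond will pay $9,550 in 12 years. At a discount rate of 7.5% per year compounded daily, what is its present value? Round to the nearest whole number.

Growth factor = (1 + 0.075/365)^4380 ≈ 2.459375724.
P = 9,550/2.459375724 ≈ 3,883.0992.

$3,883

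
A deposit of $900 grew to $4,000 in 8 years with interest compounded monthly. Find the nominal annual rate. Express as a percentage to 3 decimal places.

The 96-period growth factor is 4,000/900 = 4.44444.
r/12 = 4.44444^(1/96) − 1 ≈ 0.0156594, so r ≈ 12·0.0156594 = 18.79130%.

18.791%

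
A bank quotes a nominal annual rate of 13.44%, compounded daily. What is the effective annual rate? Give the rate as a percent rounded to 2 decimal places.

14.38%

One year is 365 periods at 0.000368219 each: (1 + 0.000368219)^365 ≈ 1.143822.
EAR = 1.143822 − 1 ≈ 14.38220%.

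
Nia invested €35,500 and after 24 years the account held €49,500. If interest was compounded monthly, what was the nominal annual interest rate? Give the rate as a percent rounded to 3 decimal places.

(1 + r/12)^288 = 49,500/35,500 = 1.39437.
1 + r/12 = 1.39437^(1/288) ≈ 1.001155, so r/12 ≈ 0.00115497.
r ≈ 12·0.00115497 = 1.38597%.

1.386%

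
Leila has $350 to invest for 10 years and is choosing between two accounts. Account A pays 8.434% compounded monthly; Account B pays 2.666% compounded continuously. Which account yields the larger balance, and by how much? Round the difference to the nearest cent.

A: (1 + 0.08434/12)^120 ≈ 2.3174095, so 350 × 2.3174095 ≈ 811.0933.
B: e^(0.02666·10) = e^0.2666 ≈ 1.30551813, so 350 × 1.30551813 ≈ 456.9313.
Difference ≈ 354.1620 in favor of A.

Account A, by $354.16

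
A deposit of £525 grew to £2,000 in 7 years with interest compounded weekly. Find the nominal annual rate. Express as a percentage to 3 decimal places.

(1 + r/52)^364 = 2,000/525 = 3.80952.
1 + r/52 = 3.80952^(1/364) ≈ 1.003681, so r/52 ≈ 0.00368122.
r ≈ 52·0.00368122 = 19.14235%.

19.142%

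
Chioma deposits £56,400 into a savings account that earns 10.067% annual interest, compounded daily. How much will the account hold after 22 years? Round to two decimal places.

£516,411.43

Periodic rate = 10.067%/365 = 0.000275808; periods = 365·22 = 8030.
A = 56,400·(1 + 0.10067/365)^8030 ≈ 56,400·9.15623102993 ≈ 516,411.4301.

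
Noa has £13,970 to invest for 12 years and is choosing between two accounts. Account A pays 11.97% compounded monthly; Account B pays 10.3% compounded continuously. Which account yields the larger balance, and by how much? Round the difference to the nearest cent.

Account A growth factor: (1 + 0.009975)^144 ≈ 4.1757051503; balance ≈ 58,334.6009.
Account B growth factor: e^(0.103·12) = e^1.236 ≈ 3.441818619; balance ≈ 48,082.2061.
Account A is larger by 10,252.3948.

Account A, by £10,252.39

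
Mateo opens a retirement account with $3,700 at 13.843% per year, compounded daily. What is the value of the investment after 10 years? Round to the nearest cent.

Growth factor = (1 + 0.13843/365)^3650 ≈ 3.9909829796.
A ≈ 3,700 × 3.9909829796 ≈ 14,766.6370.

$14,766.64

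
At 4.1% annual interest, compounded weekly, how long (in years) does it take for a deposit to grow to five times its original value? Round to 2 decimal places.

39.27 years

(1 + 0.000788462)^(52t) = 5.
52t = ln 5 / ln(1 + 0.000788462) ≈ 1.6094/0.000788151 ≈ 2042.0429.
t ≈ 39.2701.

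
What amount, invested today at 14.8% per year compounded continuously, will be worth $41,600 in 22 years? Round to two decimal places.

$1,603.36

P = A·e^(−rt) = 41,600·e^(−3.256).
e^(−3.256) ≈ 0.038542259127, so P ≈ 1,603.3580.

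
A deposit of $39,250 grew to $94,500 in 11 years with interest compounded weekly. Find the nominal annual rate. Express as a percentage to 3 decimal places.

7.994%

The 572-period growth factor is 94,500/39,250 = 2.40764.
r/52 = 2.40764^(1/572) − 1 ≈ 0.00153728, so r ≈ 52·0.00153728 = 7.99385%.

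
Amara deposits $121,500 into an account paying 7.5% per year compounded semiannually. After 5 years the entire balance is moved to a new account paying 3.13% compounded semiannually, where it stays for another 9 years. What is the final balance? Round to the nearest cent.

Phase 1: 121,500·(1 + 0.0375)^10 ≈ 175,572.8390.
Phase 2: 175,572.8390·(1 + 0.01565)^18 ≈ 232,193.8128.

$232,193.81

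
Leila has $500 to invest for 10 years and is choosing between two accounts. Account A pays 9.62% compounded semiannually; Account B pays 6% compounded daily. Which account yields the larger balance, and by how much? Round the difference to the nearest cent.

Account A, by $368.44

A: (1 + 0.0481)^20 ≈ 2.558906513, so 500 × 2.558906513 ≈ 1,279.4533.
B: (1 + 0.06/365)^3650 ≈ 1.82202895, so 500 × 1.82202895 ≈ 911.0145.
Difference ≈ 368.4388 in favor of A.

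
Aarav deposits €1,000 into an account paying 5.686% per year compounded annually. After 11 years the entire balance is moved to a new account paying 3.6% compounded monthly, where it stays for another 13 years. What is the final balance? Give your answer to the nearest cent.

€2,931.82

After 11 years at 5.686%: 1,000 × 1.837350752 ≈ 1,837.3508.
Then 13 years at 3.6%: 1,837.3508 × 1.59567908 ≈ 2,931.8222.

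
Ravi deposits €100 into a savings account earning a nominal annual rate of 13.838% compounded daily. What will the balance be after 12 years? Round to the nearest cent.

Periodic rate = 13.838%/365 = 0.000379123; periods = 365·12 = 4380.
A = 100·(1 + 0.13838/365)^4380 ≈ 100·5.26060112 ≈ 526.0601.

€526.06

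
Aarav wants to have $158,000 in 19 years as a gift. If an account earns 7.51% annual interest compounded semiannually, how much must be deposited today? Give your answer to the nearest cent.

$38,932.63

Growth factor = (1 + 0.03755)^38 ≈ 4.05829226133.
P = 158,000/4.05829226133 ≈ 38,932.6322.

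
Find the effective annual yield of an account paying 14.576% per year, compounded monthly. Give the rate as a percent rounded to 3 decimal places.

15.590%

One year is 12 periods at 0.0121467 each: (1 + 0.0121467)^12 ≈ 1.155903.
EAR = 1.155903 − 1 ≈ 15.59030%.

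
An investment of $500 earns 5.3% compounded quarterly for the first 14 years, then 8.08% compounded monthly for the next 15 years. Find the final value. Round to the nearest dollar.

After 14 years at 5.3%: 500 × 2.089923047 ≈ 1,044.9615.
Then 15 years at 8.08%: 1,044.9615 × 3.346576304 ≈ 3,497.0435.

$3,497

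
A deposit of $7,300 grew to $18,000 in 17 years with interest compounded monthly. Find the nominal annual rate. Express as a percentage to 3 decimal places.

(1 + r/12)^204 = 18,000/7,300 = 2.46575.
1 + r/12 = 2.46575^(1/204) ≈ 1.004434, so r/12 ≈ 0.00443381.
r ≈ 12·0.00443381 = 5.32057%.

5.321%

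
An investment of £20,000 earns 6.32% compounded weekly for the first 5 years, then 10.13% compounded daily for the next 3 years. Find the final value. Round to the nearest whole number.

£37,166

Phase 1: 20,000·(1 + 0.0632/52)^260 ≈ 27,427.3420.
Phase 2: 27,427.3420·(1 + 0.1013/365)^1095 ≈ 37,166.1438.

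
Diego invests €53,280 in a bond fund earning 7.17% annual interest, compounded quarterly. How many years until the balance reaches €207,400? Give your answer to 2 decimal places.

19.12 years

(1 + 0.017925)^(4t) = 207,400/53,280 = 3.8926.
4t·ln(1 + 0.017925) = ln(3.8926); 4t = 1.3591/0.0177662 ≈ 76.4984.
t ≈ 19.1246 years.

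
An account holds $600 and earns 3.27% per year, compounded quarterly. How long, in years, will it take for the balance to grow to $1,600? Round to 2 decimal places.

We need (1 + 0.008175)^(4t) = 2.6667, so 4t = ln 2.6667 / ln 1.008175 ≈ 120.4689.
t ≈ 120.4689/4 = 30.1172 years.

30.12 years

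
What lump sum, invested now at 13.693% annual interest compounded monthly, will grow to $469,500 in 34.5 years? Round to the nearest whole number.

Periodic rate = 13.693%/12 = 0.0114108; 414 periods.
P = 469,500/(1 + 0.13693/12)^414 ≈ 469,500/109.654599857 ≈ 4,281.6261.

$4,282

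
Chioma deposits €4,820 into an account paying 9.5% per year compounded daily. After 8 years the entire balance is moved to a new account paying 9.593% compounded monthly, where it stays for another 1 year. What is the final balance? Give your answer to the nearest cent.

€11,338.72

After 8 years at 9.5%: 4,820 × 2.1380647833 ≈ 10,305.4723.
Then 1 years at 9.593%: 10,305.4723 × 1.1002622837 ≈ 11,338.7224.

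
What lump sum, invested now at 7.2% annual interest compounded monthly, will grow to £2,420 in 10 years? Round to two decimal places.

Growth factor = (1 + 0.006)^120 ≈ 2.050018057.
P = 2,420/2.050018057 ≈ 1,180.4774.

£1,180.48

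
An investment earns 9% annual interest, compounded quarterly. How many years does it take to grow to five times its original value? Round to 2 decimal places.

(1 + 0.0225)^(4t) = 5.
4t = ln 5 / ln(1 + 0.0225) ≈ 1.6094/0.0222506 ≈ 72.3323.
t ≈ 18.0831.

18.08 years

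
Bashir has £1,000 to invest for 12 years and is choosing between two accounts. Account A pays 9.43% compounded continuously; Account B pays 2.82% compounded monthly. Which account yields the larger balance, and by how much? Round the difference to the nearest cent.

Account A, by £1,698.47

A: e^(0.0943·12) = e^1.1316 ≈ 3.100613515, so 1,000 × 3.100613515 ≈ 3,100.6135.
B: (1 + 0.00235)^144 ≈ 1.402144712, so 1,000 × 1.402144712 ≈ 1,402.1447.
Difference ≈ 1,698.4688 in favor of A.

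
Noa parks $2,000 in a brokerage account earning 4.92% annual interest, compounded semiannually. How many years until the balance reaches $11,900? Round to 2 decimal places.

We need (1 + 0.0246)^(2t) = 5.95, so 2t = ln 5.95 / ln 1.0246 ≈ 73.3837.
t ≈ 73.3837/2 = 36.6918 years.

36.69 years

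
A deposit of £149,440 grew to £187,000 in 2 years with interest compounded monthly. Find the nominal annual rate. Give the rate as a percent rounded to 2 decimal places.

(1 + r/12)^24 = 187,000/149,440 = 1.25134.
1 + r/12 = 1.25134^(1/24) ≈ 1.009386, so r/12 ≈ 0.00938601.
r ≈ 12·0.00938601 = 11.26321%.

11.26%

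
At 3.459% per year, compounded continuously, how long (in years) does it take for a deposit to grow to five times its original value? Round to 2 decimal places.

e^(0.03459t) = 5, so 0.03459t = ln 5 ≈ 1.6094.
t ≈ 1.6094/0.03459 ≈ 46.5290.

46.53 years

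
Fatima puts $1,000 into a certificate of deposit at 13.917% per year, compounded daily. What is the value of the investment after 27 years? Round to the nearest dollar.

Periodic rate = 13.917%/365 = 0.000381288; periods = 365·27 = 9855.
A = 1,000·(1 + 0.13917/365)^9855 ≈ 1,000·42.814371146 ≈ 42,814.3711.

$42,814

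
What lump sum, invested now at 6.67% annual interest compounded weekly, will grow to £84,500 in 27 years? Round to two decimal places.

£13,971.30

Periodic rate = 6.67%/52 = 0.00128269; 1404 periods.
P = 84,500/(1 + 0.0667/52)^1404 ≈ 84,500/6.0481109671 ≈ 13,971.3045.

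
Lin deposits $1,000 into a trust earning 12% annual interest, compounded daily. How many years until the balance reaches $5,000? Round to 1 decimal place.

13.4 years

(1 + 0.000328767)^(365t) = 5,000/1,000 = 5.
365t·ln(1 + 0.000328767) = ln(5); 365t = 1.6094/0.000328713 ≈ 4896.1783.
t ≈ 13.4142 years.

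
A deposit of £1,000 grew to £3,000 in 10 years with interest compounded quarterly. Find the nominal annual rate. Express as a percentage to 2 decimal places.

(1 + r/4)^40 = 3,000/1,000 = 3.
1 + r/4 = 3^(1/40) ≈ 1.027846, so r/4 ≈ 0.027846.
r ≈ 4·0.027846 = 11.13838%.

11.14%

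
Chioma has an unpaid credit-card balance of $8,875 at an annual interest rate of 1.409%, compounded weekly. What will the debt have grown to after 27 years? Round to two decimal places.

Growth factor = (1 + 0.01409/52)^1404 ≈ 1.4628381226.
A ≈ 8,875 × 1.4628381226 ≈ 12,982.6883.

$12,982.69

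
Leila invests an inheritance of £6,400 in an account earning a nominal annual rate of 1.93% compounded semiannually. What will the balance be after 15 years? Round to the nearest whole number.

£8,537

Growth factor = (1 + 0.00965)^30 ≈ 1.333906806.
A ≈ 6,400 × 1.333906806 ≈ 8,537.0036.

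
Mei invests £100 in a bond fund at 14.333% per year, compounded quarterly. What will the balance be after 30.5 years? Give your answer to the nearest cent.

Growth factor = (1 + 0.0358325)^122 ≈ 73.33698486.
A ≈ 100 × 73.33698486 ≈ 7,333.6985.

£7,333.70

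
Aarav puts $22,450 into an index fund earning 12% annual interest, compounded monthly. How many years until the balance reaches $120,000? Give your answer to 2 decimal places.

(1 + 0.01)^(12t) = 120,000/22,450 = 5.3452.
12t·ln(1 + 0.01) = ln(5.3452); 12t = 1.6762/0.00995033 ≈ 168.4568.
t ≈ 14.0381 years.

14.04 years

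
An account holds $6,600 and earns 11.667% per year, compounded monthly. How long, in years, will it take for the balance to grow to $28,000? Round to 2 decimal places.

12.45 years

We need (1 + 0.0097225)^(12t) = 4.2424, so 12t = ln 4.2424 / ln 1.009723 ≈ 149.3596.
t ≈ 149.3596/12 = 12.4466 years.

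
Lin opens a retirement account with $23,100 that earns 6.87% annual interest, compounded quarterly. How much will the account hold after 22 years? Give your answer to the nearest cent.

Periodic rate = 6.87%/4 = 0.017175; periods = 4·22 = 88.
A = 23,100·(1 + 0.017175)^88 ≈ 23,100·4.4752739842 ≈ 103,378.8290.

$103,378.83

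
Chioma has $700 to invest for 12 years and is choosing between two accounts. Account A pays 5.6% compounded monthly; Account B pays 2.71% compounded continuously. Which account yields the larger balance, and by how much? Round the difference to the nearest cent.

A: (1 + 0.056/12)^144 ≈ 1.955091238, so 700 × 1.955091238 ≈ 1,368.5639.
B: e^(0.0271·12) = e^0.3252 ≈ 1.38430748, so 700 × 1.38430748 ≈ 969.0152.
Difference ≈ 399.5486 in favor of A.

Account A, by $399.55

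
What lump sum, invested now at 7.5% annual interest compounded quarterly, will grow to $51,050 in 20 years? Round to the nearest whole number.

Periodic rate = 7.5%/4 = 0.01875; 80 periods.
P = 51,050/(1 + 0.01875)^80 ≈ 51,050/4.4198724837 ≈ 11,550.1070.

$11,550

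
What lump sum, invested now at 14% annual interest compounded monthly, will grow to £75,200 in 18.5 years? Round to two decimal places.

Periodic rate = 14%/12 = 0.0116667; 222 periods.
P = 75,200/(1 + 0.14/12)^222 ≈ 75,200/13.131424274 ≈ 5,726.7208.

£5,726.72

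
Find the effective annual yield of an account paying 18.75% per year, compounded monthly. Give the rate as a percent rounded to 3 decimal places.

20.448%

One year is 12 periods at 0.015625 each: (1 + 0.015625)^12 ≈ 1.204483.
EAR = 1.204483 − 1 ≈ 20.44828%.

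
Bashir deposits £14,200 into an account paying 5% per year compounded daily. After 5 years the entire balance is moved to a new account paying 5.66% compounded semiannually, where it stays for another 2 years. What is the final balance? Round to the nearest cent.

£20,386.09

After 5 years at 5%: 14,200 × 1.2840034321 ≈ 18,232.8487.
Then 2 years at 5.66%: 18,232.8487 × 1.1180966422 ≈ 20,386.0869.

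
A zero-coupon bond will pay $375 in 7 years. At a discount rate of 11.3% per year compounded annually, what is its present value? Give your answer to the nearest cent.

$177.24

Annual rate = 11.3% = 0.113; 7 periods.
P = 375/(1 + 0.113)^7 ≈ 375/2.11575877 ≈ 177.2414.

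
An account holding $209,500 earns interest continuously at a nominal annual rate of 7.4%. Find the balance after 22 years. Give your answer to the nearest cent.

$1,067,125.37

A = P·e^(rt) = 209,500·e^(0.074·22) = 209,500·e^1.628.
e^1.628 ≈ 5.093677170047, so A ≈ 1,067,125.3671.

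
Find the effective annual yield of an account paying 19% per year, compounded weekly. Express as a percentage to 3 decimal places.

EAR = (1 + 19%/52)^52 − 1 = (1 + 0.00365385)^52 − 1.
(1 + 0.00365385)^52 ≈ 1.208831, so EAR ≈ 20.88309%.

20.883%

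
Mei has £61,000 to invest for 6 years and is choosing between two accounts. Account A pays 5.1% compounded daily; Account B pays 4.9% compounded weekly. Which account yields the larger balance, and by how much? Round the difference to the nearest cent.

Account A, by £997.66

Account A growth factor: (1 + 0.051/365)^2190 ≈ 1.3579532785; balance ≈ 82,835.1500.
Account B growth factor: (1 + 0.049/52)^312 ≈ 1.3415981703; balance ≈ 81,837.4884.
Account A is larger by 997.6616.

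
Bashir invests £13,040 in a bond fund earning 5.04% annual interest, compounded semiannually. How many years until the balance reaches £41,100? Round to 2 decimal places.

We need (1 + 0.0252)^(2t) = 3.1518, so 2t = ln 3.1518 / ln 1.0252 ≈ 46.1266.
t ≈ 46.1266/2 = 23.0633 years.

23.06 years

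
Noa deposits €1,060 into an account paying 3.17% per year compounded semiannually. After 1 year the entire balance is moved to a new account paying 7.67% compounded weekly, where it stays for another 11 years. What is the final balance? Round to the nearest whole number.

Phase 1: 1,060·(1 + 0.01585)^2 ≈ 1,093.8683.
Phase 2: 1,093.8683·(1 + 0.001475)^572 ≈ 2,541.6124.

€2,542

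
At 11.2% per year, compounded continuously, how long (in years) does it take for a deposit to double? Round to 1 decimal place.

6.2 years

e^(0.112t) = 2, so 0.112t = ln 2 ≈ 0.69315.
t ≈ 0.69315/0.112 ≈ 6.1888.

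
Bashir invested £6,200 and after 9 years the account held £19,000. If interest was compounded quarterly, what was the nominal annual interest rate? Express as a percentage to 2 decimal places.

12.64%

The 36-period growth factor is 19,000/6,200 = 3.06452.
r/4 = 3.06452^(1/36) − 1 ≈ 0.031597, so r ≈ 4·0.031597 = 12.63878%.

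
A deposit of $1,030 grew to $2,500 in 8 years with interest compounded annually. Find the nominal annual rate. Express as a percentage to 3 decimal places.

(1 + r)^8 = 2,500/1,030 = 2.42718.
1 + r = 2.42718^(1/8) ≈ 1.117218, so r ≈ 0.117218.
r ≈ 11.72178%.

11.722%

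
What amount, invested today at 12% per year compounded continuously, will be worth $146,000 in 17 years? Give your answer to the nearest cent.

$18,984.19

P = A·e^(−rt) = 146,000·e^(−2.04).
e^(−2.04) ≈ 0.130028710878, so P ≈ 18,984.1918.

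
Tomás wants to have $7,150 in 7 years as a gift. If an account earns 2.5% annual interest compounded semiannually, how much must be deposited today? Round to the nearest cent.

$6,008.63

Periodic rate = 2.5%/2 = 0.0125; 14 periods.
P = 7,150/(1 + 0.0125)^14 ≈ 7,150/1.189954749 ≈ 6,008.6318.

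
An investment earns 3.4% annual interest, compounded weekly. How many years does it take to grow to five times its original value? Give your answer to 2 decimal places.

(1 + 0.000653846)^(52t) = 5.
52t = ln 5 / ln(1 + 0.000653846) ≈ 1.6094/0.000653632 ≈ 2462.2979.
t ≈ 47.3519.

47.35 years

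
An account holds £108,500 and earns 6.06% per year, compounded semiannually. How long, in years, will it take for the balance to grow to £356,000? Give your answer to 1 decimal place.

19.9 years

We need (1 + 0.0303)^(2t) = 3.2811, so 2t = ln 3.2811 / ln 1.0303 ≈ 39.8050.
t ≈ 39.8050/2 = 19.9025 years.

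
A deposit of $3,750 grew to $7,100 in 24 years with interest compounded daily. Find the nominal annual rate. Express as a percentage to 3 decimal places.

2.660%

The 8760-period growth factor is 7,100/3,750 = 1.89333.
r/365 = 1.89333^(1/8760) − 1 ≈ 0.0000728724, so r ≈ 365·0.0000728724 = 2.65984%.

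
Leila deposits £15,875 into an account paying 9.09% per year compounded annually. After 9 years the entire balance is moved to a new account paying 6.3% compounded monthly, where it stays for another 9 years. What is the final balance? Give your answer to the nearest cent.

Phase 1: 15,875·(1 + 0.0909)^9 ≈ 34,735.8723.
Phase 2: 34,735.8723·(1 + 0.00525)^108 ≈ 61,147.5473.

£61,147.55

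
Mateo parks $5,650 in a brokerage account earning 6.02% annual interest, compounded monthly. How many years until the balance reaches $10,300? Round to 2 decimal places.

We need (1 + 0.00501667)^(12t) = 1.823, so 12t = ln 1.823 / ln 1.005017 ≈ 119.9987.
t ≈ 119.9987/12 = 9.9999 years.

10.00 years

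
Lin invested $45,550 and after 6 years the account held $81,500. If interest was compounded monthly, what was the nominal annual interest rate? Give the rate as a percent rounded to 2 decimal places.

(1 + r/12)^72 = 81,500/45,550 = 1.78924.
1 + r/12 = 1.78924^(1/72) ≈ 1.008113, so r/12 ≈ 0.00811318.
r ≈ 12·0.00811318 = 9.73582%.

9.74%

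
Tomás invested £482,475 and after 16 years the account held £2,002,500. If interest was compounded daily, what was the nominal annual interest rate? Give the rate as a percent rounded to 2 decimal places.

(1 + r/365)^5840 = 2,002,500/482,475 = 4.15047.
1 + r/365 = 4.15047^(1/5840) ≈ 1.000244, so r/365 ≈ 0.000243732.
r ≈ 365·0.000243732 = 8.89623%.

8.90%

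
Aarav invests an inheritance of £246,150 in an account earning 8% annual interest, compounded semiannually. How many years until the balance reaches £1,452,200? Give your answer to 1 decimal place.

22.6 years

We need (1 + 0.04)^(2t) = 5.8997, so 2t = ln 5.8997 / ln 1.04 ≈ 45.2540.
t ≈ 45.2540/2 = 22.6270 years.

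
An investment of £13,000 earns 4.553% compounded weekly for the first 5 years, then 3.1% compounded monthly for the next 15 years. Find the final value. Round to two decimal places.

After 5 years at 4.553%: 13,000 × 1.2555207109 ≈ 16,321.7692.
Then 15 years at 3.1%: 16,321.7692 × 1.5910599151 ≈ 25,968.9128.

£25,968.91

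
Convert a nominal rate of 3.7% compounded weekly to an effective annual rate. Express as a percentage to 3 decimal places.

One year is 52 periods at 0.000711538 each: (1 + 0.000711538)^52 ≈ 1.037679.
EAR = 1.037679 − 1 ≈ 3.76794%.

3.768%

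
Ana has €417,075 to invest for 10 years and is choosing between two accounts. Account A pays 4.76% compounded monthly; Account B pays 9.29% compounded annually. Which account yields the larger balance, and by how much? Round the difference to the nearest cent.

Account A growth factor: (1 + 0.0476/12)^120 ≈ 1.60810814438; balance ≈ 670,701.7043.
Account B growth factor: (1 + 0.0929)^10 ≈ 2.431108040103; balance ≈ 1,013,954.3858.
Account B is larger by 343,252.6815.

Account B, by €343,252.68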